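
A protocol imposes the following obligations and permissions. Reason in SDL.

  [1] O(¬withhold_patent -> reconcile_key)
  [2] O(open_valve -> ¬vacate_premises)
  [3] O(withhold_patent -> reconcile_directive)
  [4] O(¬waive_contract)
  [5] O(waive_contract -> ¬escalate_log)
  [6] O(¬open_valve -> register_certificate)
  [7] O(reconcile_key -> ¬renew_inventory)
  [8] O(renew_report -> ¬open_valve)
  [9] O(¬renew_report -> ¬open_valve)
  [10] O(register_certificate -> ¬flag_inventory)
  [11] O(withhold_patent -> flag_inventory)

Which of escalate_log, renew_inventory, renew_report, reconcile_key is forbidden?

renew_inventory

Premises 9 and 8 cover both cases: O(¬renew_report -> ¬open_valve) and O(renew_report -> ¬open_valve). Since ¬renew_report ∨ renew_report is a tautology, O(¬open_valve) follows.
With premise 6, O(¬open_valve -> register_certificate), the K-axiom yields O(register_certificate).
From O(register_certificate) and premise 10, O(register_certificate -> ¬flag_inventory), we obtain O(¬flag_inventory).
Premise 11, O(withhold_patent -> flag_inventory), contraposes to O(¬flag_inventory -> ¬withhold_patent); with O(¬flag_inventory) we get O(¬withhold_patent).
From O(¬withhold_patent) and premise 1, O(¬withhold_patent -> reconcile_key), we obtain O(reconcile_key).
Premise 7 is O(reconcile_key -> ¬renew_inventory); since O(reconcile_key), deontic closure gives O(¬renew_inventory).
So O(¬renew_inventory) holds, i.e. renew_inventory is forbidden. None of the other listed options is forbidden under the premises.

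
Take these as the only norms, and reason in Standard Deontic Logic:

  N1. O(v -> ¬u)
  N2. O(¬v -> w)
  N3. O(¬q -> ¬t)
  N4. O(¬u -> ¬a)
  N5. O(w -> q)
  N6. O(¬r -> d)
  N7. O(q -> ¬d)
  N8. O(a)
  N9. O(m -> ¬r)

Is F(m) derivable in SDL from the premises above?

From premise 8 we have O(a).
Premise 4, O(¬u -> ¬a), contraposes to O(a -> u); with O(a) we get O(u).
Premise 1 is O(v -> ¬u); contrapositively O(u -> ¬v). Since O(u) holds, K gives O(¬v).
With premise 2, O(¬v -> w), the K-axiom yields O(w).
With premise 5, O(w -> q), the K-axiom yields O(q).
Applying K to premise 7 (O(q -> ¬d)) and O(q) yields O(¬d).
Premise 6, O(¬r -> d), contraposes to O(¬d -> r); with O(¬d) we get O(r).
Premise 9, O(m -> ¬r), contraposes to O(r -> ¬m); with O(r) we get O(¬m).
Premise 3 does not contribute to this derivation.
So O(¬m) holds, i.e. F(m). The claim follows.

Yes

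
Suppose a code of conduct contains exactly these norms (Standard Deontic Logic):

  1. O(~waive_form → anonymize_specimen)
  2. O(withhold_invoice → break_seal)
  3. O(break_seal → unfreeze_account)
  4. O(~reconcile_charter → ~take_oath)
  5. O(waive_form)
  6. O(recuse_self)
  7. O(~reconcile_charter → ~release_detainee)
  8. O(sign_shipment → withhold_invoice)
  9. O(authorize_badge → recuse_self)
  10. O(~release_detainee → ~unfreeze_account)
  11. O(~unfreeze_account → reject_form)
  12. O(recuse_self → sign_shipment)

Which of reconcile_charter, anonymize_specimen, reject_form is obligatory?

Premise 6 gives O(recuse_self).
Applying K to premise 12 (O(recuse_self → sign_shipment)) and O(recuse_self) yields O(sign_shipment).
Applying K to premise 8 (O(sign_shipment → withhold_invoice)) and O(sign_shipment) yields O(withhold_invoice).
Applying K to premise 2 (O(withhold_invoice → break_seal)) and O(withhold_invoice) yields O(break_seal).
With premise 3, O(break_seal → unfreeze_account), the K-axiom yields O(unfreeze_account).
Premise 10 is O(~release_detainee → ~unfreeze_account); contrapositively O(unfreeze_account → release_detainee). Since O(unfreeze_account) holds, K gives O(release_detainee).
Premise 7 is O(~reconcile_charter → ~release_detainee); contrapositively O(release_detainee → reconcile_charter). Since O(release_detainee) holds, K gives O(reconcile_charter).
So O(reconcile_charter) holds — reconcile_charter is obligatory. None of the other listed options is made obligatory by any chain of premises.

reconcile_charter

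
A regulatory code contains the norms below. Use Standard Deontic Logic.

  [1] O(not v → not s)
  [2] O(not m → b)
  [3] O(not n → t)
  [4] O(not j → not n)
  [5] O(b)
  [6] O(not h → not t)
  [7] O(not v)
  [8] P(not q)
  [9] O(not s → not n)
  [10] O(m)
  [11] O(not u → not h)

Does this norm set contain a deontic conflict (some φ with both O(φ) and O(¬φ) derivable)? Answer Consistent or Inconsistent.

Consistent

Premise 2 is O(not m → b); even if O(b) held, inferring O(not m) would be affirming the consequent — invalid.
So O(not m) is not derivable, and the apparent clash with O(m) does not arise.
A world satisfying every obligation exists (e.g. b=true, h=true, j=false, m=true, n=false, q=false, s=false, t=true, u=true, v=false); no atom is both obligatory and forbidden, so the set is consistent.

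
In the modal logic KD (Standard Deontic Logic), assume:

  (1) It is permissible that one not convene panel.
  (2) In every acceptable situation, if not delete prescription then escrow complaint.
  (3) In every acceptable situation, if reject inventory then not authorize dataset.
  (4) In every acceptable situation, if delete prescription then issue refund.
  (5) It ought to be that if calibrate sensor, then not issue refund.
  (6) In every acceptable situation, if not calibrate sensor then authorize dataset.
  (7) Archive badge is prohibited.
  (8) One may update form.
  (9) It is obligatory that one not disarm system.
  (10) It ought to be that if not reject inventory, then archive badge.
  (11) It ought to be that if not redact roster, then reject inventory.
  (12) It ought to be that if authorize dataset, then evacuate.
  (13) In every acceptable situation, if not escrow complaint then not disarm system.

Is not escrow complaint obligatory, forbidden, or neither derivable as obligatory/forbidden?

Forbidden

Premise 7 is F(archive_badge), i.e. O(¬archive_badge).
The contrapositive of premise 10 (O(¬reject_inventory → archive_badge)) is O(¬archive_badge → reject_inventory), and O(¬archive_badge) is already established, so O(reject_inventory).
From O(reject_inventory) and premise 3, O(reject_inventory → ¬authorize_dataset), we obtain O(¬authorize_dataset).
Premise 6 is O(¬calibrate_sensor → authorize_dataset); contrapositively O(¬authorize_dataset → calibrate_sensor). Since O(¬authorize_dataset) holds, K gives O(calibrate_sensor).
Premise 5 is O(calibrate_sensor → ¬issue_refund); since O(calibrate_sensor), deontic closure gives O(¬issue_refund).
Premise 4 is O(delete_prescription → issue_refund); contrapositively O(¬issue_refund → ¬delete_prescription). Since O(¬issue_refund) holds, K gives O(¬delete_prescription).
Premise 2 is O(¬delete_prescription → escrow_complaint); since O(¬delete_prescription), deontic closure gives O(escrow_complaint).
Premises 1, 8, 9, 11, 12, 13 do not contribute to this derivation.
Thus O(escrow_complaint), which is F(¬escrow_complaint): ¬escrow_complaint is forbidden.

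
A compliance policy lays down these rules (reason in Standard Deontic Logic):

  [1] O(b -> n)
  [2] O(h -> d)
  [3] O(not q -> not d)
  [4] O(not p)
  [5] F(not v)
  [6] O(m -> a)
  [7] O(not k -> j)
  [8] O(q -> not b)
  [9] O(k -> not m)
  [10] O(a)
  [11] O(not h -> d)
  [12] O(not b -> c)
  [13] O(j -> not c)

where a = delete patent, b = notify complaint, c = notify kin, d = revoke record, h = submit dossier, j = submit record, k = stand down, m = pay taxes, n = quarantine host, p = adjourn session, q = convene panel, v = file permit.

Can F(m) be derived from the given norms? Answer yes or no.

Premises 2 and 11 are O(h -> d) and O(not h -> d); every ideal world satisfies h or not h, so in either case d holds — hence O(d).
The contrapositive of premise 3 (O(not q -> not d)) is O(d -> q), and O(d) is already established, so O(q).
From O(q) and premise 8, O(q -> not b), we obtain O(not b).
With premise 12, O(not b -> c), the K-axiom yields O(c).
The contrapositive of premise 13 (O(j -> not c)) is O(c -> not j), and O(c) is already established, so O(not j).
The contrapositive of premise 7 (O(not k -> j)) is O(not j -> k), and O(not j) is already established, so O(k).
Premise 9 is O(k -> not m); since O(k), deontic closure gives O(not m).
Premises 1, 4, 5, 6, 10 do not contribute to this derivation.
So O(not m) holds, i.e. F(m). The claim follows.

Yes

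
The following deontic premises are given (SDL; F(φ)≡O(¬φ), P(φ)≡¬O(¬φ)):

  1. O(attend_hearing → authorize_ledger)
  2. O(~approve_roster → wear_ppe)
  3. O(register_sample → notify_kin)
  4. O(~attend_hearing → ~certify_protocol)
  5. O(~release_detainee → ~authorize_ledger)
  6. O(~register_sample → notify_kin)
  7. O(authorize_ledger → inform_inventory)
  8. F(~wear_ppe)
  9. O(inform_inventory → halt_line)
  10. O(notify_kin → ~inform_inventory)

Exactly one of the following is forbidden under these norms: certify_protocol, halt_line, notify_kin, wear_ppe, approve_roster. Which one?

Premises 3 and 6 are O(register_sample → notify_kin) and O(~register_sample → notify_kin); every ideal world satisfies register_sample or ~register_sample, so in either case notify_kin holds — hence O(notify_kin).
From O(notify_kin) and premise 10, O(notify_kin → ~inform_inventory), we obtain O(~inform_inventory).
The contrapositive of premise 7 (O(authorize_ledger → inform_inventory)) is O(~inform_inventory → ~authorize_ledger), and O(~inform_inventory) is already established, so O(~authorize_ledger).
Premise 1 is O(attend_hearing → authorize_ledger); contrapositively O(~authorize_ledger → ~attend_hearing). Since O(~authorize_ledger) holds, K gives O(~attend_hearing).
From O(~attend_hearing) and premise 4, O(~attend_hearing → ~certify_protocol), we obtain O(~certify_protocol).
So O(~certify_protocol) holds, i.e. certify_protocol is forbidden. None of the other listed options is forbidden under the premises.

certify_protocol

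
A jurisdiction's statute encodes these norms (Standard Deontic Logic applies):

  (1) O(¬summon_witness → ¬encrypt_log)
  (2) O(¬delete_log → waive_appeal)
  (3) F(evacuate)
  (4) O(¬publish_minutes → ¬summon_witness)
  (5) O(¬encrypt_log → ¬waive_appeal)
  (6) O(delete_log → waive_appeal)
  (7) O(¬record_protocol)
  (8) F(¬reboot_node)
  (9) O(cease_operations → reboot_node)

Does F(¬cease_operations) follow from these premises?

Premise 9 is O(cease_operations → reboot_node); even if O(reboot_node) held, inferring O(cease_operations) would be affirming the consequent — invalid.
No other premise forces O(cease_operations). An ideal world satisfying every premise can still have ¬cease_operations true, so F(¬cease_operations) is not derivable.

No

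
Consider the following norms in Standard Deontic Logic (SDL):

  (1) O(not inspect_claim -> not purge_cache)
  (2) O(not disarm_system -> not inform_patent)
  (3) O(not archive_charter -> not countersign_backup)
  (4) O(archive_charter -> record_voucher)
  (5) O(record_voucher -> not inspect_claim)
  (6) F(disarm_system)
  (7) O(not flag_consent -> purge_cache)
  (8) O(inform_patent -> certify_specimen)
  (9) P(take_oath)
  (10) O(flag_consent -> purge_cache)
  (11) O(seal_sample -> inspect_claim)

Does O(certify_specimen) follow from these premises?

No

Premise 8 is O(inform_patent -> certify_specimen), but O(inform_patent) is not derivable from the premises, so it does not yield O(certify_specimen).
No other premise forces O(certify_specimen). An ideal world satisfying every premise can still have certify_specimen false, so O(certify_specimen) is not derivable.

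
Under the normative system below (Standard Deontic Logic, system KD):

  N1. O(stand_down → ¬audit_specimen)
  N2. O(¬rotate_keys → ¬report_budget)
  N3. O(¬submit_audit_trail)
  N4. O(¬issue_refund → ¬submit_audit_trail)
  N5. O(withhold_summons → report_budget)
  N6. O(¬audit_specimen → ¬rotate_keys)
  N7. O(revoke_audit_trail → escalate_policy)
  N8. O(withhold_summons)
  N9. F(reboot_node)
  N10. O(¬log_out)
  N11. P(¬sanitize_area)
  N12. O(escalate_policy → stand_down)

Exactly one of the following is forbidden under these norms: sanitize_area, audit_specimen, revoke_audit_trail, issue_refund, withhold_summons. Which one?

From premise 8 we have O(withhold_summons).
From O(withhold_summons) and premise 5, O(withhold_summons → report_budget), we obtain O(report_budget).
The contrapositive of premise 2 (O(¬rotate_keys → ¬report_budget)) is O(report_budget → rotate_keys), and O(report_budget) is already established, so O(rotate_keys).
Premise 6, O(¬audit_specimen → ¬rotate_keys), contraposes to O(rotate_keys → audit_specimen); with O(rotate_keys) we get O(audit_specimen).
Premise 1 is O(stand_down → ¬audit_specimen); contrapositively O(audit_specimen → ¬stand_down). Since O(audit_specimen) holds, K gives O(¬stand_down).
Premise 12, O(escalate_policy → stand_down), contraposes to O(¬stand_down → ¬escalate_policy); with O(¬stand_down) we get O(¬escalate_policy).
Premise 7, O(revoke_audit_trail → escalate_policy), contraposes to O(¬escalate_policy → ¬revoke_audit_trail); with O(¬escalate_policy) we get O(¬revoke_audit_trail).
So O(¬revoke_audit_trail) holds, i.e. revoke_audit_trail is forbidden. None of the other listed options is forbidden under the premises.

revoke_audit_trail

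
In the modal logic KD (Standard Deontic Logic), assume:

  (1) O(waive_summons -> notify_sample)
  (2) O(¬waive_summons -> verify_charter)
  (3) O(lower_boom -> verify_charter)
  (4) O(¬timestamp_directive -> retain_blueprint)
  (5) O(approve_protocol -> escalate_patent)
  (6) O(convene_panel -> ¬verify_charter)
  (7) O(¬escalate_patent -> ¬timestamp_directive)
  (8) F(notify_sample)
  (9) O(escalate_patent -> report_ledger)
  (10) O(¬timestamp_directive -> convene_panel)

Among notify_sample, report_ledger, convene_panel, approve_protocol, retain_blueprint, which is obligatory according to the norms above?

report_ledger

Premise 8, F(notify_sample), is equivalent to O(¬notify_sample).
The contrapositive of premise 1 (O(waive_summons -> notify_sample)) is O(¬notify_sample -> ¬waive_summons), and O(¬notify_sample) is already established, so O(¬waive_summons).
Applying K to premise 2 (O(¬waive_summons -> verify_charter)) and O(¬waive_summons) yields O(verify_charter).
Premise 6 is O(convene_panel -> ¬verify_charter); contrapositively O(verify_charter -> ¬convene_panel). Since O(verify_charter) holds, K gives O(¬convene_panel).
The contrapositive of premise 10 (O(¬timestamp_directive -> convene_panel)) is O(¬convene_panel -> timestamp_directive), and O(¬convene_panel) is already established, so O(timestamp_directive).
The contrapositive of premise 7 (O(¬escalate_patent -> ¬timestamp_directive)) is O(timestamp_directive -> escalate_patent), and O(timestamp_directive) is already established, so O(escalate_patent).
Premise 9 is O(escalate_patent -> report_ledger); since O(escalate_patent), deontic closure gives O(report_ledger).
So O(report_ledger) holds — report_ledger is obligatory. None of the other listed options is made obligatory by any chain of premises.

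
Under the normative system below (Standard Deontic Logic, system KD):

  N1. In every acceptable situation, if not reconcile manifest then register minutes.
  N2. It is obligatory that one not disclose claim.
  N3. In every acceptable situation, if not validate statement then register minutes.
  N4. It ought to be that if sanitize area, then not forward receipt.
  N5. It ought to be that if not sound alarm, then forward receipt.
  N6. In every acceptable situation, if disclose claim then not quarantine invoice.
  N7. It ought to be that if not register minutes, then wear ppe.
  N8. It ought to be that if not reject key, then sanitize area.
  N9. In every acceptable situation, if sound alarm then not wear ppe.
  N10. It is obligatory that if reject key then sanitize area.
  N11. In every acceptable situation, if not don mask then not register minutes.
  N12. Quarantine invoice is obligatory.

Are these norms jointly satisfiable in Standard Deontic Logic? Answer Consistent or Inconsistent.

Consistent

Premise 6 is O(disclose_claim → ¬quarantine_invoice), but O(disclose_claim) is not derivable from the premises, so it does not yield O(¬quarantine_invoice).
So O(¬quarantine_invoice) is not derivable, and the apparent clash with O(quarantine_invoice) does not arise.
A world satisfying every obligation exists (e.g. disclose_claim=false, don_mask=true, forward_receipt=false, quarantine_invoice=true, reconcile_manifest=false, register_minutes=true, reject_key=false, sanitize_area=true, sound_alarm=true, validate_statement=false, wear_ppe=false); no atom is both obligatory and forbidden, so the set is consistent.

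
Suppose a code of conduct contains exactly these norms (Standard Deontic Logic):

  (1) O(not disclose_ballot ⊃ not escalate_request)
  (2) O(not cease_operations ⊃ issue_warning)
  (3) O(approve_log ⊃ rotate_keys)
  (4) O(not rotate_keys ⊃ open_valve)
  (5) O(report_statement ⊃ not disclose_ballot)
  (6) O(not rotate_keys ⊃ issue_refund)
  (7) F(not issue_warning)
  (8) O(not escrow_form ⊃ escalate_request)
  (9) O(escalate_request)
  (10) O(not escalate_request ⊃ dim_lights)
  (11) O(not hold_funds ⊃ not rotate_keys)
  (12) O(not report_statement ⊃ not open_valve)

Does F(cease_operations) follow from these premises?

No

Premise 2 is O(not cease_operations ⊃ issue_warning); even if O(issue_warning) held, inferring O(not cease_operations) would be affirming the consequent — invalid.
No other premise forces O(not cease_operations). An ideal world satisfying every premise can still have cease_operations true, so F(cease_operations) is not derivable.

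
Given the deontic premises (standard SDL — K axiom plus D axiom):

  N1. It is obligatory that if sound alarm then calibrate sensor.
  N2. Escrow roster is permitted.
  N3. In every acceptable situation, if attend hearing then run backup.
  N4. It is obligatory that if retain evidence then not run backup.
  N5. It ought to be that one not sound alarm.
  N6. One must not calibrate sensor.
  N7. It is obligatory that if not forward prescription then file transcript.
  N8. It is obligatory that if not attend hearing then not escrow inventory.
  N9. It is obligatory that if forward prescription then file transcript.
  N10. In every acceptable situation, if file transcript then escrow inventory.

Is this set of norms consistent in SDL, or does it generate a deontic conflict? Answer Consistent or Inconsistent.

Premise 1 is O(sound_alarm → calibrate_sensor), but O(sound_alarm) is not derivable from the premises, so it does not yield O(calibrate_sensor).
So O(calibrate_sensor) is not derivable, and the apparent clash with O(¬calibrate_sensor) does not arise.
A world satisfying every obligation exists (e.g. attend_hearing=true, calibrate_sensor=false, escrow_inventory=true, escrow_roster=false, file_transcript=true, forward_prescription=false, retain_evidence=false, run_backup=true, sound_alarm=false); no atom is both obligatory and forbidden, so the set is consistent.

Consistent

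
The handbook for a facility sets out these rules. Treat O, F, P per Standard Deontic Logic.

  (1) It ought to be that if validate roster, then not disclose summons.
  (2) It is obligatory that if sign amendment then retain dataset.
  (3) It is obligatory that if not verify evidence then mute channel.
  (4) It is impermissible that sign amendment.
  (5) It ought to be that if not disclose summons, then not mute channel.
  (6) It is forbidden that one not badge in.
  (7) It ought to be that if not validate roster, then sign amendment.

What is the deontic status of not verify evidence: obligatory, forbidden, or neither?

Forbidden

Premise 4, F(sign_amendment), is equivalent to O(¬sign_amendment).
The contrapositive of premise 7 (O(¬validate_roster → sign_amendment)) is O(¬sign_amendment → validate_roster), and O(¬sign_amendment) is already established, so O(validate_roster).
With premise 1, O(validate_roster → ¬disclose_summons), the K-axiom yields O(¬disclose_summons).
From O(¬disclose_summons) and premise 5, O(¬disclose_summons → ¬mute_channel), we obtain O(¬mute_channel).
The contrapositive of premise 3 (O(¬verify_evidence → mute_channel)) is O(¬mute_channel → verify_evidence), and O(¬mute_channel) is already established, so O(verify_evidence).
Premises 2, 6 do not contribute to this derivation.
Thus O(verify_evidence), which is F(¬verify_evidence): ¬verify_evidence is forbidden.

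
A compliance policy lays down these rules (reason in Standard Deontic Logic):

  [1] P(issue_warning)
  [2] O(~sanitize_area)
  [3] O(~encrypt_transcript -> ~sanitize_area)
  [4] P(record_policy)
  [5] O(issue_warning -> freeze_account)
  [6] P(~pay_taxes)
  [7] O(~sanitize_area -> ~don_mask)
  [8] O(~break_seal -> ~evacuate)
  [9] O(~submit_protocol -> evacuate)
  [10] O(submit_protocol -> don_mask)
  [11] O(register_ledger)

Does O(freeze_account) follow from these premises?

Premise 5 is O(issue_warning -> freeze_account), but O(issue_warning) is not derivable from the premises (the permission P(issue_warning) asserts only ~O(~issue_warning), not O(issue_warning)), so it does not yield O(freeze_account).
No other premise forces O(freeze_account). An ideal world satisfying every premise can still have freeze_account false, so O(freeze_account) is not derivable.

No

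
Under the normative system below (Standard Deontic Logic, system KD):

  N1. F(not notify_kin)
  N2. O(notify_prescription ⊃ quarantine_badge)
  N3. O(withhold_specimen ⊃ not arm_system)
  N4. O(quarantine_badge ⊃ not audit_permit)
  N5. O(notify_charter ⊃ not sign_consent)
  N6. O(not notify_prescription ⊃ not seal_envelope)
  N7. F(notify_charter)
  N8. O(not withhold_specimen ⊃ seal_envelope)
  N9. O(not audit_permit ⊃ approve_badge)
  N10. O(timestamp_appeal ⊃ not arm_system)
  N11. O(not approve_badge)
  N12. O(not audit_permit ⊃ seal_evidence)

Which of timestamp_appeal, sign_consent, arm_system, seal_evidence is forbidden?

arm_system

Premise 11 gives O(not approve_badge).
Premise 9, O(not audit_permit ⊃ approve_badge), contraposes to O(not approve_badge ⊃ audit_permit); with O(not approve_badge) we get O(audit_permit).
Premise 4, O(quarantine_badge ⊃ not audit_permit), contraposes to O(audit_permit ⊃ not quarantine_badge); with O(audit_permit) we get O(not quarantine_badge).
Premise 2 is O(notify_prescription ⊃ quarantine_badge); contrapositively O(not quarantine_badge ⊃ not notify_prescription). Since O(not quarantine_badge) holds, K gives O(not notify_prescription).
With premise 6, O(not notify_prescription ⊃ not seal_envelope), the K-axiom yields O(not seal_envelope).
Premise 8, O(not withhold_specimen ⊃ seal_envelope), contraposes to O(not seal_envelope ⊃ withhold_specimen); with O(not seal_envelope) we get O(withhold_specimen).
From O(withhold_specimen) and premise 3, O(withhold_specimen ⊃ not arm_system), we obtain O(not arm_system).
So O(not arm_system) holds, i.e. arm_system is forbidden. None of the other listed options is forbidden under the premises.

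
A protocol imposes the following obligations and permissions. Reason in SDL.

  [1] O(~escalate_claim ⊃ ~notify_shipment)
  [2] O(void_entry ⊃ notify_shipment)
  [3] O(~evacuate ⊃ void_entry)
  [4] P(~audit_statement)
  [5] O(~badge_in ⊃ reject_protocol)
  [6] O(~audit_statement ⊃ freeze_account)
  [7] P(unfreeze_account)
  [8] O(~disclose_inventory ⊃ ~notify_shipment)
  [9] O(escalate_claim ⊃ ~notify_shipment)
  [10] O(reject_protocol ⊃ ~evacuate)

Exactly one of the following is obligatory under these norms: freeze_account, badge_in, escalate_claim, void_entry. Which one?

badge_in

Premises 1 and 9 are O(~escalate_claim ⊃ ~notify_shipment) and O(escalate_claim ⊃ ~notify_shipment); every ideal world satisfies ~escalate_claim or escalate_claim, so in either case ~notify_shipment holds — hence O(~notify_shipment).
The contrapositive of premise 2 (O(void_entry ⊃ notify_shipment)) is O(~notify_shipment ⊃ ~void_entry), and O(~notify_shipment) is already established, so O(~void_entry).
Premise 3 is O(~evacuate ⊃ void_entry); contrapositively O(~void_entry ⊃ evacuate). Since O(~void_entry) holds, K gives O(evacuate).
Premise 10, O(reject_protocol ⊃ ~evacuate), contraposes to O(evacuate ⊃ ~reject_protocol); with O(evacuate) we get O(~reject_protocol).
Premise 5, O(~badge_in ⊃ reject_protocol), contraposes to O(~reject_protocol ⊃ badge_in); with O(~reject_protocol) we get O(badge_in).
So O(badge_in) holds — badge_in is obligatory. None of the other listed options is made obligatory by any chain of premises.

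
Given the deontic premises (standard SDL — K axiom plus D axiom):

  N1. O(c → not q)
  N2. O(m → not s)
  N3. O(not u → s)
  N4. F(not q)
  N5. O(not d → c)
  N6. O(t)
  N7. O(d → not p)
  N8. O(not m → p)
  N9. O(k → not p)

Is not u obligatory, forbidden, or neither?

Forbidden

Premise 4, F(not q), is equivalent to O(q).
The contrapositive of premise 1 (O(c → not q)) is O(q → not c), and O(q) is already established, so O(not c).
Premise 5 is O(not d → c); contrapositively O(not c → d). Since O(not c) holds, K gives O(d).
Applying K to premise 7 (O(d → not p)) and O(d) yields O(not p).
The contrapositive of premise 8 (O(not m → p)) is O(not p → m), and O(not p) is already established, so O(m).
From O(m) and premise 2, O(m → not s), we obtain O(not s).
Premise 3 is O(not u → s); contrapositively O(not s → u). Since O(not s) holds, K gives O(u).
Premises 6, 9 do not contribute to this derivation.
Thus O(u), which is F(not u): not u is forbidden.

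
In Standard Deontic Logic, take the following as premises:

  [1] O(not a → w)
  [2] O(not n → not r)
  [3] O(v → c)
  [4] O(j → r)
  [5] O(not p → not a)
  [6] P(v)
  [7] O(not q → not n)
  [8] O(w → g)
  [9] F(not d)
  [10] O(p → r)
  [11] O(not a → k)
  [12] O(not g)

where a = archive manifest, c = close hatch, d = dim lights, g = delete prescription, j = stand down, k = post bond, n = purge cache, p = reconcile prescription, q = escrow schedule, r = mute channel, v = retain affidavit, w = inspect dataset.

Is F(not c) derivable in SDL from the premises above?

Premise 3 is O(v → c), but O(v) is not derivable from the premises (the permission P(v) asserts only not O(not v), not O(v)), so it does not yield O(c).
No other premise forces O(c). An ideal world satisfying every premise can still have not c true, so F(not c) is not derivable.

No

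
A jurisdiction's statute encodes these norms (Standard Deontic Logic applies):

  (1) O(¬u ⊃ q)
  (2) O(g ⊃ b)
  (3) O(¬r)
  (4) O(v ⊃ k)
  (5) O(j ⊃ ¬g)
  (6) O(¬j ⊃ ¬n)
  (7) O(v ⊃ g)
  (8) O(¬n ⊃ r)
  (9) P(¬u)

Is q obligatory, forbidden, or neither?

Neither

Premise 1 is O(¬u ⊃ q), but O(¬u) is not derivable from the premises (the permission P(¬u) asserts only ¬O(u), not O(¬u)), so it does not yield O(q).
No premise or chain of K-axiom applications forces O(q), and none forces O(¬q). So q is neither obligatory nor forbidden under these norms.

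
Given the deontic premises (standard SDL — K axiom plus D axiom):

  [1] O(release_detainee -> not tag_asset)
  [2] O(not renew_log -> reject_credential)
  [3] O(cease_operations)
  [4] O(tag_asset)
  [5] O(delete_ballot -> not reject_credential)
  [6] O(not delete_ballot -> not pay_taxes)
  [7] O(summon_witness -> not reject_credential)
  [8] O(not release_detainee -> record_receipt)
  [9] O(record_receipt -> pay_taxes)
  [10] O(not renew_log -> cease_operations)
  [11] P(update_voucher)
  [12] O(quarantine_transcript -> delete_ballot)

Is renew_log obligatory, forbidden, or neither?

Obligatory

Premise 4 states O(tag_asset) outright.
Premise 1, O(release_detainee -> not tag_asset), contraposes to O(tag_asset -> not release_detainee); with O(tag_asset) we get O(not release_detainee).
With premise 8, O(not release_detainee -> record_receipt), the K-axiom yields O(record_receipt).
From O(record_receipt) and premise 9, O(record_receipt -> pay_taxes), we obtain O(pay_taxes).
The contrapositive of premise 6 (O(not delete_ballot -> not pay_taxes)) is O(pay_taxes -> delete_ballot), and O(pay_taxes) is already established, so O(delete_ballot).
Premise 5 is O(delete_ballot -> not reject_credential); since O(delete_ballot), deontic closure gives O(not reject_credential).
Premise 2 is O(not renew_log -> reject_credential); contrapositively O(not reject_credential -> renew_log). Since O(not reject_credential) holds, K gives O(renew_log).
Premises 3, 7, 10, 11, 12 do not contribute to this derivation.
Hence renew_log is obligatory.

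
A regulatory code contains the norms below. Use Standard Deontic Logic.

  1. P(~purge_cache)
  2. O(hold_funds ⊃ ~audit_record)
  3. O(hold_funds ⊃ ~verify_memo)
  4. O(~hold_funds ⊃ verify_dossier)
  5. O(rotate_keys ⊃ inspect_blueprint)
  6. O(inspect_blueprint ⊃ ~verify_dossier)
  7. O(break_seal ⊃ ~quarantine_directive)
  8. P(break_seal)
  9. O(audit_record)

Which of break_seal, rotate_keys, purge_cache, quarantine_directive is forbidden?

rotate_keys

Premise 9 states O(audit_record) outright.
Premise 2, O(hold_funds ⊃ ~audit_record), contraposes to O(audit_record ⊃ ~hold_funds); with O(audit_record) we get O(~hold_funds).
With premise 4, O(~hold_funds ⊃ verify_dossier), the K-axiom yields O(verify_dossier).
The contrapositive of premise 6 (O(inspect_blueprint ⊃ ~verify_dossier)) is O(verify_dossier ⊃ ~inspect_blueprint), and O(verify_dossier) is already established, so O(~inspect_blueprint).
The contrapositive of premise 5 (O(rotate_keys ⊃ inspect_blueprint)) is O(~inspect_blueprint ⊃ ~rotate_keys), and O(~inspect_blueprint) is already established, so O(~rotate_keys).
So O(~rotate_keys) holds, i.e. rotate_keys is forbidden. None of the other listed options is forbidden under the premises.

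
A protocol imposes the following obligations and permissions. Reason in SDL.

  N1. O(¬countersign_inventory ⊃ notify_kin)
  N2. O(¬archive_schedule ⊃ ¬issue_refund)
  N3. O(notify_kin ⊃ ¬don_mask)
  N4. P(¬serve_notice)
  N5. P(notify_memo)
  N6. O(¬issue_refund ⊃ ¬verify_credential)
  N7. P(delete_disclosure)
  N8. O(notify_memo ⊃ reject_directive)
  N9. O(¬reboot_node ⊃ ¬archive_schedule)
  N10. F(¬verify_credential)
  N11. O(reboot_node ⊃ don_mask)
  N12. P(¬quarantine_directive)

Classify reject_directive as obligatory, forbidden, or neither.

Neither

Premise 8 is O(notify_memo ⊃ reject_directive), but O(notify_memo) is not derivable from the premises (the permission P(notify_memo) asserts only ¬O(¬notify_memo), not O(notify_memo)), so it does not yield O(reject_directive).
No premise or chain of K-axiom applications forces O(reject_directive), and none forces O(¬reject_directive). So reject_directive is neither obligatory nor forbidden under these norms.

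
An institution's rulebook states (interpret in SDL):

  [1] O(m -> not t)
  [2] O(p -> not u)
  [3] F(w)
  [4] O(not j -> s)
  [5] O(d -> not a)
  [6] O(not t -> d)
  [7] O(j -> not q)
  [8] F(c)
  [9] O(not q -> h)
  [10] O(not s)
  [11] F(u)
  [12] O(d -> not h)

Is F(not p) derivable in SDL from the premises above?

Premise 2 is O(p -> not u); even if O(not u) held, inferring O(p) would be affirming the consequent — invalid.
No other premise forces O(p). An ideal world satisfying every premise can still have not p true, so F(not p) is not derivable.

No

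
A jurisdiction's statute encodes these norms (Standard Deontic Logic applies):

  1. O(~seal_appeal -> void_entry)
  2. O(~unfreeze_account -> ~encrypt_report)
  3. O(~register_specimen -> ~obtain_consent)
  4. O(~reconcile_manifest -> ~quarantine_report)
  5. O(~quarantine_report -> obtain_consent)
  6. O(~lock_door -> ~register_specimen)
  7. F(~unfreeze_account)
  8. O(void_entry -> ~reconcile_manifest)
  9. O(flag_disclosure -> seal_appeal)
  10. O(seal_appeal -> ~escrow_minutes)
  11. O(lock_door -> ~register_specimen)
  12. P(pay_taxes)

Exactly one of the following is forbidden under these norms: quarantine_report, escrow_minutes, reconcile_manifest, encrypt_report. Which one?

escrow_minutes

Premises 6 and 11 cover both cases: O(~lock_door -> ~register_specimen) and O(lock_door -> ~register_specimen). Since ~lock_door ∨ lock_door is a tautology, O(~register_specimen) follows.
Premise 3 is O(~register_specimen -> ~obtain_consent); since O(~register_specimen), deontic closure gives O(~obtain_consent).
The contrapositive of premise 5 (O(~quarantine_report -> obtain_consent)) is O(~obtain_consent -> quarantine_report), and O(~obtain_consent) is already established, so O(quarantine_report).
Premise 4, O(~reconcile_manifest -> ~quarantine_report), contraposes to O(quarantine_report -> reconcile_manifest); with O(quarantine_report) we get O(reconcile_manifest).
The contrapositive of premise 8 (O(void_entry -> ~reconcile_manifest)) is O(reconcile_manifest -> ~void_entry), and O(reconcile_manifest) is already established, so O(~void_entry).
The contrapositive of premise 1 (O(~seal_appeal -> void_entry)) is O(~void_entry -> seal_appeal), and O(~void_entry) is already established, so O(seal_appeal).
With premise 10, O(seal_appeal -> ~escrow_minutes), the K-axiom yields O(~escrow_minutes).
So O(~escrow_minutes) holds, i.e. escrow_minutes is forbidden. None of the other listed options is forbidden under the premises.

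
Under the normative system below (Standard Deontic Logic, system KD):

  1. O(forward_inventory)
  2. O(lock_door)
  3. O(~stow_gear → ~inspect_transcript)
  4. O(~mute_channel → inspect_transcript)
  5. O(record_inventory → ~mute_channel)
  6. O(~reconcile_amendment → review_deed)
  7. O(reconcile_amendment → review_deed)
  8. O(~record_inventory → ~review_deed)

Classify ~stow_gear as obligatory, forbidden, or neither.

By case analysis on reconcile_amendment: premise 7 gives O(reconcile_amendment → review_deed) and premise 6 gives O(~reconcile_amendment → review_deed), so O(review_deed) either way.
Premise 8 is O(~record_inventory → ~review_deed); contrapositively O(review_deed → record_inventory). Since O(review_deed) holds, K gives O(record_inventory).
With premise 5, O(record_inventory → ~mute_channel), the K-axiom yields O(~mute_channel).
Applying K to premise 4 (O(~mute_channel → inspect_transcript)) and O(~mute_channel) yields O(inspect_transcript).
Premise 3 is O(~stow_gear → ~inspect_transcript); contrapositively O(inspect_transcript → stow_gear). Since O(inspect_transcript) holds, K gives O(stow_gear).
Premises 1, 2 do not contribute to this derivation.
Thus O(stow_gear), which is F(~stow_gear): ~stow_gear is forbidden.

Forbidden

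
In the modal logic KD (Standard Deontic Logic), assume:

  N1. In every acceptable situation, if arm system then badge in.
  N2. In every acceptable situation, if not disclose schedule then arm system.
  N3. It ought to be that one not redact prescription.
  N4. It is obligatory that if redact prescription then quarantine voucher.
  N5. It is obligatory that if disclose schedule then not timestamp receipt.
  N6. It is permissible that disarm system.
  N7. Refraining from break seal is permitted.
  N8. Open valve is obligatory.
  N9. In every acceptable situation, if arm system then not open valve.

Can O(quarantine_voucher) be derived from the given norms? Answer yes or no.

No

Premise 4 is O(redact_prescription → quarantine_voucher), but O(redact_prescription) is not derivable from the premises, so it does not yield O(quarantine_voucher).
No other premise forces O(quarantine_voucher). An ideal world satisfying every premise can still have quarantine_voucher false, so O(quarantine_voucher) is not derivable.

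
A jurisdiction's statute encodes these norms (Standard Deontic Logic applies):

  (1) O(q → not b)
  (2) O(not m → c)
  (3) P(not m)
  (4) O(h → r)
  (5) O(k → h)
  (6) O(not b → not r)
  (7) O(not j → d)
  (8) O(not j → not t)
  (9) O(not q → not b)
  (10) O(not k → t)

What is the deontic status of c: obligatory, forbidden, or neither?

Neither

Premise 2 is O(not m → c), but O(not m) is not derivable from the premises (the permission P(not m) asserts only not O(m), not O(not m)), so it does not yield O(c).
No premise or chain of K-axiom applications forces O(c), and none forces O(not c). So c is neither obligatory nor forbidden under these norms.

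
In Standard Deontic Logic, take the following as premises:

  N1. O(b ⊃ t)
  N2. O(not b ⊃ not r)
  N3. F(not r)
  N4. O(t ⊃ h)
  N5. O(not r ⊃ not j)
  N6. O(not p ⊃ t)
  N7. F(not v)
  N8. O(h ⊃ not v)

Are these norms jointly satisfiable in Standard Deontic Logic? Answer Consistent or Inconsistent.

Inconsistent

F(not r) at premise 3 means O(r).
The contrapositive of premise 2 (O(not b ⊃ not r)) is O(r ⊃ b), and O(r) is already established, so O(b).
Premise 1 is O(b ⊃ t); since O(b), deontic closure gives O(t).
Applying K to premise 4 (O(t ⊃ h)) and O(t) yields O(h).
With premise 8, O(h ⊃ not v), the K-axiom yields O(not v).
Yet premise 7 is F(not v), i.e. O(v).
We now have both O(not v) and O(v) — v is simultaneously obligatory and forbidden, violating the D-axiom.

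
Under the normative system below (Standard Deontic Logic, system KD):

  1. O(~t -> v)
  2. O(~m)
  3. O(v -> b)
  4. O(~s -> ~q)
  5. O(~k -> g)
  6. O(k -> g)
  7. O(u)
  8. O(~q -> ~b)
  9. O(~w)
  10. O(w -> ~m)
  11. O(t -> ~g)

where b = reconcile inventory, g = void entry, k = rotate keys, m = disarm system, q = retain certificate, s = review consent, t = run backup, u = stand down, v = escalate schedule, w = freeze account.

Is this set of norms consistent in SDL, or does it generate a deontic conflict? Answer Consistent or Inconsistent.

Premise 10 is O(w -> ~m); even if O(~m) held, inferring O(w) would be affirming the consequent — invalid.
So O(w) is not derivable, and the apparent clash with O(~w) does not arise.
A world satisfying every obligation exists (e.g. b=true, g=true, k=false, m=false, q=true, s=true, t=false, u=true, v=true, w=false); no atom is both obligatory and forbidden, so the set is consistent.

Consistent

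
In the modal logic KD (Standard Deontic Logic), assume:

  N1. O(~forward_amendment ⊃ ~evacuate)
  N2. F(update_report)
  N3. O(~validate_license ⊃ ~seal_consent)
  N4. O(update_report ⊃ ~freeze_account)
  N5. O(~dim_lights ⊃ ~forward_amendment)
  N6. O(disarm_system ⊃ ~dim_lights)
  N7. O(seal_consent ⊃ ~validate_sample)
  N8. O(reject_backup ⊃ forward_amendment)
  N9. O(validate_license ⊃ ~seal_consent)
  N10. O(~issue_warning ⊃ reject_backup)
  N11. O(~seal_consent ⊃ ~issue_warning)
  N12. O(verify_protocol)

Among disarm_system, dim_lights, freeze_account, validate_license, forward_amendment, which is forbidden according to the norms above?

disarm_system

Premises 9 and 3 cover both cases: O(validate_license ⊃ ~seal_consent) and O(~validate_license ⊃ ~seal_consent). Since validate_license ∨ ~validate_license is a tautology, O(~seal_consent) follows.
Applying K to premise 11 (O(~seal_consent ⊃ ~issue_warning)) and O(~seal_consent) yields O(~issue_warning).
From O(~issue_warning) and premise 10, O(~issue_warning ⊃ reject_backup), we obtain O(reject_backup).
Applying K to premise 8 (O(reject_backup ⊃ forward_amendment)) and O(reject_backup) yields O(forward_amendment).
Premise 5 is O(~dim_lights ⊃ ~forward_amendment); contrapositively O(forward_amendment ⊃ dim_lights). Since O(forward_amendment) holds, K gives O(dim_lights).
Premise 6, O(disarm_system ⊃ ~dim_lights), contraposes to O(dim_lights ⊃ ~disarm_system); with O(dim_lights) we get O(~disarm_system).
So O(~disarm_system) holds, i.e. disarm_system is forbidden. None of the other listed options is forbidden under the premises.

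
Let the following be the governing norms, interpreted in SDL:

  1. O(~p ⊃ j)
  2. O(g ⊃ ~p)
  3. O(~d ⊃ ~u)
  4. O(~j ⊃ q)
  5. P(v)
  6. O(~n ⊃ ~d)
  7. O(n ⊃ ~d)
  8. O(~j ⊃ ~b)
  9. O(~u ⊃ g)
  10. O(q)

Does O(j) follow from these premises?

Yes

Premises 6 and 7 cover both cases: O(~n ⊃ ~d) and O(n ⊃ ~d). Since ~n ∨ n is a tautology, O(~d) follows.
Applying K to premise 3 (O(~d ⊃ ~u)) and O(~d) yields O(~u).
From O(~u) and premise 9, O(~u ⊃ g), we obtain O(g).
From O(g) and premise 2, O(g ⊃ ~p), we obtain O(~p).
From O(~p) and premise 1, O(~p ⊃ j), we obtain O(j).
Premises 4, 5, 8, 10 do not contribute to this derivation.
So O(j) follows.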